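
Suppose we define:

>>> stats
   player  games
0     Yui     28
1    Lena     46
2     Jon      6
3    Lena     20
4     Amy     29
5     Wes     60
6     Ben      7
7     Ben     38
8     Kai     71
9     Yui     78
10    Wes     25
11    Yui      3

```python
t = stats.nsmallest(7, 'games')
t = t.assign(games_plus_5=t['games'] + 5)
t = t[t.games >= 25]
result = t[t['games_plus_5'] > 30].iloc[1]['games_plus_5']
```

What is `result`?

34

take 7 rows with smallest games:
   player  games
11    Yui      3
2     Jon      6
6     Ben      7
3    Lena     20
10    Wes     25
0     Yui     28
4     Amy     29
add column games_plus_5 = t['games'] + 5:
   player  games  games_plus_5
11    Yui      3             8
2     Jon      6            11
6     Ben      7            12
3    Lena     20            25
10    Wes     25            30
0     Yui     28            33
4     Amy     29            34
filter rows where games >= 25:
   player  games  games_plus_5
10    Wes     25            30
0     Yui     28            33
4     Amy     29            34
filter rows where games_plus_5 > 30:
  player  games  games_plus_5
0    Yui     28            33
4    Amy     29            34
The value at position 1, column 'games_plus_5' is 34.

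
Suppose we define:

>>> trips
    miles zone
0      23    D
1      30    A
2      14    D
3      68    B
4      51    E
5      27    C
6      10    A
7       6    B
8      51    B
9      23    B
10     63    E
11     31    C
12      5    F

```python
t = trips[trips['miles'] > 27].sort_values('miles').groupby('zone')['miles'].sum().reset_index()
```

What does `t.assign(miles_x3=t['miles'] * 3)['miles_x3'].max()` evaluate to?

357

filter rows where miles > 27:
    miles zone
1      30    A
3      68    B
4      51    E
8      51    B
10     63    E
11     31    C
sort by miles:
    miles zone
1      30    A
11     31    C
4      51    E
8      51    B
10     63    E
3      68    B
group by zone, sum of miles:
zone
A     30
B    119
C     31
E    114
Name: miles, dtype: int64
reset_index():
  zone  miles
0    A     30
1    B    119
2    C     31
3    E    114
add column miles_x3 = t['miles'] * 3:
  zone  miles  miles_x3
0    A     30        90
1    B    119       357
2    C     31        93
3    E    114       342
So max() = 357.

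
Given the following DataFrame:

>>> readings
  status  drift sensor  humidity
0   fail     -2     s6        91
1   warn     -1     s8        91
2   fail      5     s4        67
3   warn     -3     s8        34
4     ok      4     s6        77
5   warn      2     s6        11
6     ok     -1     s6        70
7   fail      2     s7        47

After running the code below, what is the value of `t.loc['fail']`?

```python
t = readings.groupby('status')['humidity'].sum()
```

group by status, sum of humidity:
status
fail    205
ok      147
warn    136
Name: humidity, dtype: int64

205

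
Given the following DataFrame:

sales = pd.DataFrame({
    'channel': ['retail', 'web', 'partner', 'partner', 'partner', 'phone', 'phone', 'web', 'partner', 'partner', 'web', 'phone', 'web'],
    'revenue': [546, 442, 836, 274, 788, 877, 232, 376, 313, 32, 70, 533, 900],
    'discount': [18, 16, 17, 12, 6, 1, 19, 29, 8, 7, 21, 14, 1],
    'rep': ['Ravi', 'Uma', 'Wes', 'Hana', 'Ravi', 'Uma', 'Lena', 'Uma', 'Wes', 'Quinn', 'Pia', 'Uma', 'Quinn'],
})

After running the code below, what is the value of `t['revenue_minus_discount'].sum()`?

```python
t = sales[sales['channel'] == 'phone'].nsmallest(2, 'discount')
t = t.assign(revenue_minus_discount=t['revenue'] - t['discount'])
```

1395

filter rows where channel == 'phone':
   channel  revenue  discount   rep
5    phone      877         1   Uma
6    phone      232        19  Lena
11   phone      533        14   Uma
take 2 rows with smallest discount:
   channel  revenue  discount  rep
5    phone      877         1  Uma
11   phone      533        14  Uma
add column revenue_minus_discount = t['revenue'] - t['discount']:
   channel  revenue  discount  rep  revenue_minus_discount
5    phone      877         1  Uma                     876
11   phone      533        14  Uma                     519
Hence 1395.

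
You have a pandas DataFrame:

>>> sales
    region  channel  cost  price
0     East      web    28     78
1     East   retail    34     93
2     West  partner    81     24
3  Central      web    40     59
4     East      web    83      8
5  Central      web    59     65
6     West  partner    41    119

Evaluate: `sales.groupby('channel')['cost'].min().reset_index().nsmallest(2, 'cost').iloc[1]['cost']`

34

group by channel, min of cost:
channel
partner    41
retail     34
web        28
Name: cost, dtype: int64
reset_index():
   channel  cost
0  partner    41
1   retail    34
2      web    28
take 2 rows with smallest cost:
  channel  cost
2     web    28
1  retail    34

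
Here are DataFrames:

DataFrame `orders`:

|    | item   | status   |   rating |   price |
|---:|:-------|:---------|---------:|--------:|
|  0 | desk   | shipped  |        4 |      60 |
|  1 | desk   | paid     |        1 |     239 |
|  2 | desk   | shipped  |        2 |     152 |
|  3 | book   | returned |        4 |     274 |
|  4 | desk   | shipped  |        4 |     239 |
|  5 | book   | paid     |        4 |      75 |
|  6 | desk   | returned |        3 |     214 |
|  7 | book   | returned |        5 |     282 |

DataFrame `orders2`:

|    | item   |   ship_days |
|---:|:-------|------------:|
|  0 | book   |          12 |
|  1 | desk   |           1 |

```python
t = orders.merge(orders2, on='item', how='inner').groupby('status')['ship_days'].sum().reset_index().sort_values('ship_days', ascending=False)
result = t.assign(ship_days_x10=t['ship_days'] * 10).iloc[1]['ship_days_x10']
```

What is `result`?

130

merge on 'item' (how='inner') → 8 rows:
   item    status  rating  price  ship_days
0  desk   shipped       4     60          1
1  desk      paid       1    239          1
2  desk   shipped       2    152          1
3  book  returned       4    274         12
4  desk   shipped       4    239          1
5  book      paid       4     75         12
6  desk  returned       3    214          1
7  book  returned       5    282         12
group by status, sum of ship_days:
status
paid        13
returned    25
shipped      3
Name: ship_days, dtype: int64
reset_index():
     status  ship_days
0      paid         13
1  returned         25
2   shipped          3
sort by ship_days descending:
     status  ship_days
1  returned         25
0      paid         13
2   shipped          3
add column ship_days_x10 = t['ship_days'] * 10:
     status  ship_days  ship_days_x10
1  returned         25            250
0      paid         13            130
2   shipped          3             30
The value at position 1, column 'ship_days_x10' is 130.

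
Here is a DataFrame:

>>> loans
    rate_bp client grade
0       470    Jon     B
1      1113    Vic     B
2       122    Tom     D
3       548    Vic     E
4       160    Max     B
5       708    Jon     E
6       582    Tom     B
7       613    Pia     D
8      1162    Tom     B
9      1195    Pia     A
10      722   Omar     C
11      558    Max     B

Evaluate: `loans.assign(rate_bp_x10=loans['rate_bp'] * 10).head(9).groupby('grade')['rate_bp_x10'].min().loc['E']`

5480

add column rate_bp_x10 = loans['rate_bp'] * 10:
    rate_bp client grade  rate_bp_x10
0       470    Jon     B         4700
1      1113    Vic     B        11130
2       122    Tom     D         1220
3       548    Vic     E         5480
4       160    Max     B         1600
5       708    Jon     E         7080
6       582    Tom     B         5820
7       613    Pia     D         6130
8      1162    Tom     B        11620
9      1195    Pia     A        11950
10      722   Omar     C         7220
11      558    Max     B         5580
take first 9 rows:
   rate_bp client grade  rate_bp_x10
0      470    Jon     B         4700
1     1113    Vic     B        11130
2      122    Tom     D         1220
3      548    Vic     E         5480
4      160    Max     B         1600
5      708    Jon     E         7080
6      582    Tom     B         5820
7      613    Pia     D         6130
8     1162    Tom     B        11620
group by grade, min of rate_bp_x10:
grade
B    1600
D    1220
E    5480
Name: rate_bp_x10, dtype: int64
value at index 'E' → 5480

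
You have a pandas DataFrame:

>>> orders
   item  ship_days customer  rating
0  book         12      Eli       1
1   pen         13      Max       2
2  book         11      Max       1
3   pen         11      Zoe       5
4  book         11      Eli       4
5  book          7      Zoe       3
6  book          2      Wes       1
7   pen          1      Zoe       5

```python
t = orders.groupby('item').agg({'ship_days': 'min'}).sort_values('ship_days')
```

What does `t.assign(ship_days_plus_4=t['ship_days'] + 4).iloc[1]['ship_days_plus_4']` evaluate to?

group by item, min of ship_days:
      ship_days
item           
book          2
pen           1
sort by ship_days:
      ship_days
item           
pen           1
book          2
add column ship_days_plus_4 = t['ship_days'] + 4:
      ship_days  ship_days_plus_4
item                             
pen           1                 5
book          2                 6

6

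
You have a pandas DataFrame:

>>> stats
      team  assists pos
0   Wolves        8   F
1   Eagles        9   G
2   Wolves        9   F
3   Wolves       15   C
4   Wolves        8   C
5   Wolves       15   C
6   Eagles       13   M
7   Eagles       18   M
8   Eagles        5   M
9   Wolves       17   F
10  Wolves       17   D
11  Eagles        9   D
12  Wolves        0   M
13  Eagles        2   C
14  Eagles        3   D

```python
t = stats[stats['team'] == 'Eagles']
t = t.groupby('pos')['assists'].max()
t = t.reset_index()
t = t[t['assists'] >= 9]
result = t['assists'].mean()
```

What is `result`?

12.0

filter rows where team == 'Eagles':
      team  assists pos
1   Eagles        9   G
6   Eagles       13   M
7   Eagles       18   M
8   Eagles        5   M
11  Eagles        9   D
13  Eagles        2   C
14  Eagles        3   D
group by pos, max of assists:
pos
C     2
D     9
G     9
M    18
Name: assists, dtype: int64
reset_index():
  pos  assists
0   C        2
1   D        9
2   G        9
3   M       18
filter rows where assists >= 9:
  pos  assists
1   D        9
2   G        9
3   M       18
So mean() = 12.0.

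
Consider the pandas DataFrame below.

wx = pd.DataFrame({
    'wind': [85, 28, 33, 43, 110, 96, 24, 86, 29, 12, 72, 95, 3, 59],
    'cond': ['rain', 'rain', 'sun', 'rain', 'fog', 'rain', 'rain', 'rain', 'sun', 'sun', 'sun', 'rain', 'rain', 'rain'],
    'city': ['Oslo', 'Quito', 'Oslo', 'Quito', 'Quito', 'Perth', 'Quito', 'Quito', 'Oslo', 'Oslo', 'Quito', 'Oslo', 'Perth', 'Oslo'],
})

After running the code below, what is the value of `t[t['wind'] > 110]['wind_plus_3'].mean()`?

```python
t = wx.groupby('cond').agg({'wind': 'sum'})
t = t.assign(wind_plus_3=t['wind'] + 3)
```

group by cond, sum of wind:
      wind
cond      
fog    110
rain   519
sun    146
add column wind_plus_3 = t['wind'] + 3:
      wind  wind_plus_3
cond                   
fog    110          113
rain   519          522
sun    146          149
filter rows where wind > 110:
      wind  wind_plus_3
cond                   
rain   519          522
sun    146          149
Reading off the mean of column 'wind_plus_3', we get 335.5.

335.5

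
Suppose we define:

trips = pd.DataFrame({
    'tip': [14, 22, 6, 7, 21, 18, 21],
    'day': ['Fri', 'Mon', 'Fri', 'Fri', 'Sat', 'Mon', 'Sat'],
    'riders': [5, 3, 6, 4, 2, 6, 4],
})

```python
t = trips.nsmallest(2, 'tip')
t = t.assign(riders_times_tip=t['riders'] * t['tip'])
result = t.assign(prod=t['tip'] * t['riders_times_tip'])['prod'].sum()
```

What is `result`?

412

take 2 rows with smallest tip:
   tip  day  riders
2    6  Fri       6
3    7  Fri       4
add column riders_times_tip = t['riders'] * t['tip']:
   tip  day  riders  riders_times_tip
2    6  Fri       6                36
3    7  Fri       4                28
add column prod = t['tip'] * t['riders_times_tip']:
   tip  day  riders  riders_times_tip  prod
2    6  Fri       6                36   216
3    7  Fri       4                28   196
sum of column 'prod' → 412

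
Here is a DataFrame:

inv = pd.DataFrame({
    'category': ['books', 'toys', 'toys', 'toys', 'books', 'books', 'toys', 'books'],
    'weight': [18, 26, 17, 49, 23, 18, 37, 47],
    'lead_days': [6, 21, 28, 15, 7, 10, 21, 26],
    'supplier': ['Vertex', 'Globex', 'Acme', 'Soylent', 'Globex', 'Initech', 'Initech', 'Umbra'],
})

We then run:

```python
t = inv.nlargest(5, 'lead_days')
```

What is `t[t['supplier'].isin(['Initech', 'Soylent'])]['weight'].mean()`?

43.0

take 5 rows with largest lead_days:
  category  weight  lead_days supplier
2     toys      17         28     Acme
7    books      47         26    Umbra
1     toys      26         21   Globex
6     toys      37         21  Initech
3     toys      49         15  Soylent
filter rows where supplier in ['Initech', 'Soylent']:
  category  weight  lead_days supplier
6     toys      37         21  Initech
3     toys      49         15  Soylent
Reading off the mean of column 'weight', we get 43.0.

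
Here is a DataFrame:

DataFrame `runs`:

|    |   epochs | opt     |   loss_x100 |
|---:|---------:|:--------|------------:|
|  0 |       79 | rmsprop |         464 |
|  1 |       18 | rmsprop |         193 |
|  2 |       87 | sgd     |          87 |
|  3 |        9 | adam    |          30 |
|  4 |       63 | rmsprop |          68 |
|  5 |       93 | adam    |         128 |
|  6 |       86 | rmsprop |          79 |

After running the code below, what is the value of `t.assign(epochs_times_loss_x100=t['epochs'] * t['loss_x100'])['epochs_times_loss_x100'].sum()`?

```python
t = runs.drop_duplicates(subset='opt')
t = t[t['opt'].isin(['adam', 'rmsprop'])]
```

36926

drop duplicate opt (keep=first):
   epochs      opt  loss_x100
0      79  rmsprop        464
2      87      sgd         87
3       9     adam         30
filter rows where opt in ['adam', 'rmsprop']:
   epochs      opt  loss_x100
0      79  rmsprop        464
3       9     adam         30
add column epochs_times_loss_x100 = t['epochs'] * t['loss_x100']:
   epochs      opt  loss_x100  epochs_times_loss_x100
0      79  rmsprop        464                   36656
3       9     adam         30                     270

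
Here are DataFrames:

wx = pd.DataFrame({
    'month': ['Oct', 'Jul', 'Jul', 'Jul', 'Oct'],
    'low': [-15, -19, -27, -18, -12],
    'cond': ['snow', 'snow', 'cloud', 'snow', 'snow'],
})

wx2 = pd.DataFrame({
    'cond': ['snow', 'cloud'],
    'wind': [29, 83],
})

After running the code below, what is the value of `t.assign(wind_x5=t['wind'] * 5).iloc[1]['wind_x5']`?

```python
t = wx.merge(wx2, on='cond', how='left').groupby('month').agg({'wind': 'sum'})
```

merge on 'cond' (how='left') → 5 rows:
  month  low   cond  wind
0   Oct  -15   snow    29
1   Jul  -19   snow    29
2   Jul  -27  cloud    83
3   Jul  -18   snow    29
4   Oct  -12   snow    29
group by month, sum of wind:
       wind
month      
Jul     141
Oct      58
add column wind_x5 = t['wind'] * 5:
       wind  wind_x5
month               
Jul     141      705
Oct      58      290

290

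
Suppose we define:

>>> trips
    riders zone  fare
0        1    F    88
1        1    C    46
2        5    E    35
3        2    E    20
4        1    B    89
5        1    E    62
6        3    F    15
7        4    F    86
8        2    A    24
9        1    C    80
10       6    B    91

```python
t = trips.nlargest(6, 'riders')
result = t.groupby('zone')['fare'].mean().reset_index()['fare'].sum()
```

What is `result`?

193.0

take 6 rows with largest riders:
    riders zone  fare
10       6    B    91
2        5    E    35
7        4    F    86
6        3    F    15
3        2    E    20
8        2    A    24
group by zone, mean of fare:
zone
A    24.0
B    91.0
E    27.5
F    50.5
Name: fare, dtype: float64
reset_index():
  zone  fare
0    A  24.0
1    B  91.0
2    E  27.5
3    F  50.5
The sum of column 'fare' is 193.0.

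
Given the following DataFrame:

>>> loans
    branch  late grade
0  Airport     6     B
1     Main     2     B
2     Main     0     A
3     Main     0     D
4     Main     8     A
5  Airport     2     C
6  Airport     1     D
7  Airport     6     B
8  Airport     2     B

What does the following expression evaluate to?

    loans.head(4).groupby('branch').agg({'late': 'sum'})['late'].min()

take first 4 rows:
    branch  late grade
0  Airport     6     B
1     Main     2     B
2     Main     0     A
3     Main     0     D
group by branch, sum of late:
         late
branch       
Airport     6
Main        2
Finally, min of column 'late' = 2.

2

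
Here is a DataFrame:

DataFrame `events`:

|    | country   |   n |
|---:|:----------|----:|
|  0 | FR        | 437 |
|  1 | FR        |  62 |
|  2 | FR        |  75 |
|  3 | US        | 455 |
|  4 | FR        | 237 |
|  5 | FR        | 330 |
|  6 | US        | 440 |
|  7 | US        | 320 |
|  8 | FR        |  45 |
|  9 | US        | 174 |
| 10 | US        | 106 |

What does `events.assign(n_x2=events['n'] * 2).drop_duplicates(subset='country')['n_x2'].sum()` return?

add column n_x2 = events['n'] * 2:
   country    n  n_x2
0       FR  437   874
1       FR   62   124
2       FR   75   150
3       US  455   910
4       FR  237   474
5       FR  330   660
6       US  440   880
7       US  320   640
8       FR   45    90
9       US  174   348
10      US  106   212
drop duplicate country (keep=first):
  country    n  n_x2
0      FR  437   874
3      US  455   910
The sum of column 'n_x2' is 1784.

1784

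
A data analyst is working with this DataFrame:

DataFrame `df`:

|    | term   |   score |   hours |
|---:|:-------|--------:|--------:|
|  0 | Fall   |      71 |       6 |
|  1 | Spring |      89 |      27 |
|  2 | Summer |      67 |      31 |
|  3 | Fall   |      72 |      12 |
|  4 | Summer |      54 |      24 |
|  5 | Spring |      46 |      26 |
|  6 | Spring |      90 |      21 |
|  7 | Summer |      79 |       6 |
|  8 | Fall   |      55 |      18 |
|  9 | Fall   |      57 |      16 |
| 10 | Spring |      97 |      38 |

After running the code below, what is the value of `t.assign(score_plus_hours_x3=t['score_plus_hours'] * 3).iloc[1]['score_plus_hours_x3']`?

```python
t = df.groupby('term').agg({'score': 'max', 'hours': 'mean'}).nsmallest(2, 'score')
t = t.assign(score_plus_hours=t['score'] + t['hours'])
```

298.0

group by term: max(score), mean(hours):
        score      hours
term                    
Fall       72  13.000000
Spring     97  28.000000
Summer     79  20.333333
take 2 rows with smallest score:
        score      hours
term                    
Fall       72  13.000000
Summer     79  20.333333
add column score_plus_hours = t['score'] + t['hours']:
        score      hours  score_plus_hours
term                                      
Fall       72  13.000000         85.000000
Summer     79  20.333333         99.333333
add column score_plus_hours_x3 = t['score_plus_hours'] * 3:
        score      hours  score_plus_hours  score_plus_hours_x3
term                                                           
Fall       72  13.000000         85.000000                255.0
Summer     79  20.333333         99.333333                298.0
Finally, value at position 1, column 'score_plus_hours_x3' = 298.0.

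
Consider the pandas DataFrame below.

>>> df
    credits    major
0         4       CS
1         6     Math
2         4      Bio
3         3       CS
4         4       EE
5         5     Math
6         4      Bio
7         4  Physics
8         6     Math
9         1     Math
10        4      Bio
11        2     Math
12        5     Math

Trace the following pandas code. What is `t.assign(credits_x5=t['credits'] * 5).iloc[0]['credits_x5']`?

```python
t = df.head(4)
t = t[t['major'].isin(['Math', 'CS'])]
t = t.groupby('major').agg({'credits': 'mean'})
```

17.5

take first 4 rows:
   credits major
0        4    CS
1        6  Math
2        4   Bio
3        3    CS
filter rows where major in ['Math', 'CS']:
   credits major
0        4    CS
1        6  Math
3        3    CS
group by major, mean of credits:
       credits
major         
CS         3.5
Math       6.0
add column credits_x5 = t['credits'] * 5:
       credits  credits_x5
major                     
CS         3.5        17.5
Math       6.0        30.0
Reading off the value at position 0, column 'credits_x5', we get 17.5.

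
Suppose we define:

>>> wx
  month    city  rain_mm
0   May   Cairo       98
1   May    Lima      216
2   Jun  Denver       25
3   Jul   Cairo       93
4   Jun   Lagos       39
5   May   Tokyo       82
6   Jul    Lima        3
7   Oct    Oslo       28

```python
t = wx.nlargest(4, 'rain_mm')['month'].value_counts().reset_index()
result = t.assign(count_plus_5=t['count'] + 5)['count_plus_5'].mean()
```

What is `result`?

7.0

take 4 rows with largest rain_mm:
  month   city  rain_mm
1   May   Lima      216
0   May  Cairo       98
3   Jul  Cairo       93
5   May  Tokyo       82
value_counts of month:
month
May    3
Jul    1
Name: count, dtype: int64
reset_index():
  month  count
0   May      3
1   Jul      1
add column count_plus_5 = t['count'] + 5:
  month  count  count_plus_5
0   May      3             8
1   Jul      1             6
Taking the mean of column 'count_plus_5' gives 7.0.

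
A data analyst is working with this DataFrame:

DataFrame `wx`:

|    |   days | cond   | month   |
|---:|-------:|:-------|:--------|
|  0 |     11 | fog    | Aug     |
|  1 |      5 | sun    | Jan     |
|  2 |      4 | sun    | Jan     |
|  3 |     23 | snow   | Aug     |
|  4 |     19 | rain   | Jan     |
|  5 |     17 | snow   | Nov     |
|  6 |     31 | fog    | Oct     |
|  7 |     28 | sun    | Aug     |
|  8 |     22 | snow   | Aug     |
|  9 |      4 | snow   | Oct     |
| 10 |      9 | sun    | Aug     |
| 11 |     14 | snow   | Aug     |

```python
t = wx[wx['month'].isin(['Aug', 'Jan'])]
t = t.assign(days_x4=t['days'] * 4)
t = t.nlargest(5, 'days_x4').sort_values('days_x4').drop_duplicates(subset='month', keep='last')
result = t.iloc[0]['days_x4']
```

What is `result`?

76

filter rows where month in ['Aug', 'Jan']:
    days  cond month
0     11   fog   Aug
1      5   sun   Jan
2      4   sun   Jan
3     23  snow   Aug
4     19  rain   Jan
7     28   sun   Aug
8     22  snow   Aug
10     9   sun   Aug
11    14  snow   Aug
add column days_x4 = t['days'] * 4:
    days  cond month  days_x4
0     11   fog   Aug       44
1      5   sun   Jan       20
2      4   sun   Jan       16
3     23  snow   Aug       92
4     19  rain   Jan       76
7     28   sun   Aug      112
8     22  snow   Aug       88
10     9   sun   Aug       36
11    14  snow   Aug       56
take 5 rows with largest days_x4:
    days  cond month  days_x4
7     28   sun   Aug      112
3     23  snow   Aug       92
8     22  snow   Aug       88
4     19  rain   Jan       76
11    14  snow   Aug       56
sort by days_x4:
    days  cond month  days_x4
11    14  snow   Aug       56
4     19  rain   Jan       76
8     22  snow   Aug       88
3     23  snow   Aug       92
7     28   sun   Aug      112
drop duplicate month (keep=last):
   days  cond month  days_x4
4    19  rain   Jan       76
7    28   sun   Aug      112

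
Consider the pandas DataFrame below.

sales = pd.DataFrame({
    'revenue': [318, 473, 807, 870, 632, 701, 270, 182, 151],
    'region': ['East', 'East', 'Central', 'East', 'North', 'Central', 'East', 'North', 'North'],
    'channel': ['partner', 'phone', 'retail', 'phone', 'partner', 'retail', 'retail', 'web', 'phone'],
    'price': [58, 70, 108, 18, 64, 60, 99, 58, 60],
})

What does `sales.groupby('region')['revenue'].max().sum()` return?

2309

group by region, max of revenue:
region
Central    807
East       870
North      632
Name: revenue, dtype: int64
So sum() = 2309.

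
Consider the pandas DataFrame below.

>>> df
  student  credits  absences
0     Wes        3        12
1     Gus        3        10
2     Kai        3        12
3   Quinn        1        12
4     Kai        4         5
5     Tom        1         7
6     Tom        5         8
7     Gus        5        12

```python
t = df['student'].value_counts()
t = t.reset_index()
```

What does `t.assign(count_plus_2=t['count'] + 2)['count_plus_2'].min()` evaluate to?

value_counts of student:
student
Gus      2
Kai      2
Tom      2
Wes      1
Quinn    1
Name: count, dtype: int64
reset_index():
  student  count
0     Gus      2
1     Kai      2
2     Tom      2
3     Wes      1
4   Quinn      1
add column count_plus_2 = t['count'] + 2:
  student  count  count_plus_2
0     Gus      2             4
1     Kai      2             4
2     Tom      2             4
3     Wes      1             3
4   Quinn      1             3
Taking the min of column 'count_plus_2' gives 3.

3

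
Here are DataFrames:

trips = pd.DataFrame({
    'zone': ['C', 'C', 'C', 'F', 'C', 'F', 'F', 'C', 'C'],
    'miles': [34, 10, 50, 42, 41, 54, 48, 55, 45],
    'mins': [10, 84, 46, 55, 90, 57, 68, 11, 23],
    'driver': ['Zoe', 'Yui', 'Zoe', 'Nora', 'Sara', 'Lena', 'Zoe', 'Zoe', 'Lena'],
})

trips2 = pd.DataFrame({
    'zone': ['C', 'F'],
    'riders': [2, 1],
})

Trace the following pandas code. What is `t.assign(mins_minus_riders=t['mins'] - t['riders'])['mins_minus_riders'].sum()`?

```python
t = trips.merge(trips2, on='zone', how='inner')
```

merge on 'zone' (how='inner') → 9 rows:
  zone  miles  mins driver  riders
0    C     34    10    Zoe       2
1    C     10    84    Yui       2
2    C     50    46    Zoe       2
3    F     42    55   Nora       1
4    C     41    90   Sara       2
5    F     54    57   Lena       1
6    F     48    68    Zoe       1
7    C     55    11    Zoe       2
8    C     45    23   Lena       2
add column mins_minus_riders = t['mins'] - t['riders']:
  zone  miles  mins driver  riders  mins_minus_riders
0    C     34    10    Zoe       2                  8
1    C     10    84    Yui       2                 82
2    C     50    46    Zoe       2                 44
3    F     42    55   Nora       1                 54
4    C     41    90   Sara       2                 88
5    F     54    57   Lena       1                 56
6    F     48    68    Zoe       1                 67
7    C     55    11    Zoe       2                  9
8    C     45    23   Lena       2                 21
sum of column 'mins_minus_riders' → 429

429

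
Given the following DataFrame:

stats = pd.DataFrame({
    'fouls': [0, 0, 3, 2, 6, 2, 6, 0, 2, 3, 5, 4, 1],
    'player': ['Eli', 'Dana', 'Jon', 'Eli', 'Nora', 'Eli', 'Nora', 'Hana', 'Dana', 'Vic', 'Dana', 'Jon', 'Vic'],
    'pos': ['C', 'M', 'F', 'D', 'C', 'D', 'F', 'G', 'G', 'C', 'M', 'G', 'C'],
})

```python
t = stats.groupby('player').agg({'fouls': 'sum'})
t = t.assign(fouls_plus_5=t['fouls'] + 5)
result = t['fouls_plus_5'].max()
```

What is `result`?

17

group by player, sum of fouls:
        fouls
player       
Dana        7
Eli         4
Hana        0
Jon         7
Nora       12
Vic         4
add column fouls_plus_5 = t['fouls'] + 5:
        fouls  fouls_plus_5
player                     
Dana        7            12
Eli         4             9
Hana        0             5
Jon         7            12
Nora       12            17
Vic         4             9
Then the max of column 'fouls_plus_5': 17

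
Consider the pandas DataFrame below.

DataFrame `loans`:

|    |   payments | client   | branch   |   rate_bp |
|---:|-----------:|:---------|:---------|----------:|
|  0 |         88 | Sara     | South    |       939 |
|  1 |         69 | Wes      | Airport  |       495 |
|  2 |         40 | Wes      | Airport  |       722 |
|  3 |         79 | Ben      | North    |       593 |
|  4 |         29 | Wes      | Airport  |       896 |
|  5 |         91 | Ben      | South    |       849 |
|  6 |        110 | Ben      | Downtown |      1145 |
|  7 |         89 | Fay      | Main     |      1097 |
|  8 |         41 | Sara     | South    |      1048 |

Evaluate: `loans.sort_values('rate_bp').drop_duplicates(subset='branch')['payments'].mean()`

87.6

sort by rate_bp:
   payments client    branch  rate_bp
1        69    Wes   Airport      495
3        79    Ben     North      593
2        40    Wes   Airport      722
5        91    Ben     South      849
4        29    Wes   Airport      896
0        88   Sara     South      939
8        41   Sara     South     1048
7        89    Fay      Main     1097
6       110    Ben  Downtown     1145
drop duplicate branch (keep=first):
   payments client    branch  rate_bp
1        69    Wes   Airport      495
3        79    Ben     North      593
5        91    Ben     South      849
7        89    Fay      Main     1097
6       110    Ben  Downtown     1145
So mean() = 87.6.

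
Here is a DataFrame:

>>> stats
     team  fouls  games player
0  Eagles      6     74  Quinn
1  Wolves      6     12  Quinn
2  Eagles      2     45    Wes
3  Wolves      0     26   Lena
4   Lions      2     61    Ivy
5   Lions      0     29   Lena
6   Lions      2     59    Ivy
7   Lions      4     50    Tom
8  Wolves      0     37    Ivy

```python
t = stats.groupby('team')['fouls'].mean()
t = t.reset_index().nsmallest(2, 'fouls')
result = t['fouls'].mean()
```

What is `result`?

group by team, mean of fouls:
team
Eagles    4.0
Lions     2.0
Wolves    2.0
Name: fouls, dtype: float64
reset_index():
     team  fouls
0  Eagles    4.0
1   Lions    2.0
2  Wolves    2.0
take 2 rows with smallest fouls:
     team  fouls
1   Lions    2.0
2  Wolves    2.0

2.0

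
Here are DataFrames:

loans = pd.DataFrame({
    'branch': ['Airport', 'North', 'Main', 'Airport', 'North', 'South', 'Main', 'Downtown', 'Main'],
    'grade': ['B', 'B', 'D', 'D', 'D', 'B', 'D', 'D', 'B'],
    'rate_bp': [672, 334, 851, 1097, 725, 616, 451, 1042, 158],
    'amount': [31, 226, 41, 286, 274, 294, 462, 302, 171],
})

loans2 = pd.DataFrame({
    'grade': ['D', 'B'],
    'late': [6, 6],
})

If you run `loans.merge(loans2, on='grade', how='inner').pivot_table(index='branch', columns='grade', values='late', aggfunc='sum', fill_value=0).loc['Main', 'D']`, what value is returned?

merge on 'grade' (how='inner') → 9 rows:
     branch grade  rate_bp  amount  late
0   Airport     B      672      31     6
1     North     B      334     226     6
2      Main     D      851      41     6
3   Airport     D     1097     286     6
4     North     D      725     274     6
5     South     B      616     294     6
6      Main     D      451     462     6
7  Downtown     D     1042     302     6
8      Main     B      158     171     6
pivot: rows=branch, cols=grade, sum(late):
grade     B   D
branch         
Airport   6   6
Downtown  0   6
Main      6  12
North     6   6
South     6   0

12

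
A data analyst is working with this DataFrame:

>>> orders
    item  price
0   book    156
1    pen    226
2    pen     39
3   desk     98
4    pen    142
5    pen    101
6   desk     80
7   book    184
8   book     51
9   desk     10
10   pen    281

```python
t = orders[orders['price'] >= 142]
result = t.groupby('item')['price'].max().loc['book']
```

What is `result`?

184

filter rows where price >= 142:
    item  price
0   book    156
1    pen    226
4    pen    142
7   book    184
10   pen    281
group by item, max of price:
item
book    184
pen     281
Name: price, dtype: int64
Taking the value at index 'book' gives 184.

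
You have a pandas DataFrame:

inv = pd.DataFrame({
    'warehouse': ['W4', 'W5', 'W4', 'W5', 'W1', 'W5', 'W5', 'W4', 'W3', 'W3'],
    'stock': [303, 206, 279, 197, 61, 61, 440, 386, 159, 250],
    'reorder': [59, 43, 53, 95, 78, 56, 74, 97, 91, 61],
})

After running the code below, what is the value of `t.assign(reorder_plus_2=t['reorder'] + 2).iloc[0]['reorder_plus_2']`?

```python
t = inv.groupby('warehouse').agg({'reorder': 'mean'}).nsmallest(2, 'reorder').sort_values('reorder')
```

group by warehouse, mean of reorder:
             reorder
warehouse           
W1         78.000000
W3         76.000000
W4         69.666667
W5         67.000000
take 2 rows with smallest reorder:
             reorder
warehouse           
W5         67.000000
W4         69.666667
sort by reorder:
             reorder
warehouse           
W5         67.000000
W4         69.666667
add column reorder_plus_2 = t['reorder'] + 2:
             reorder  reorder_plus_2
warehouse                           
W5         67.000000       69.000000
W4         69.666667       71.666667

69.0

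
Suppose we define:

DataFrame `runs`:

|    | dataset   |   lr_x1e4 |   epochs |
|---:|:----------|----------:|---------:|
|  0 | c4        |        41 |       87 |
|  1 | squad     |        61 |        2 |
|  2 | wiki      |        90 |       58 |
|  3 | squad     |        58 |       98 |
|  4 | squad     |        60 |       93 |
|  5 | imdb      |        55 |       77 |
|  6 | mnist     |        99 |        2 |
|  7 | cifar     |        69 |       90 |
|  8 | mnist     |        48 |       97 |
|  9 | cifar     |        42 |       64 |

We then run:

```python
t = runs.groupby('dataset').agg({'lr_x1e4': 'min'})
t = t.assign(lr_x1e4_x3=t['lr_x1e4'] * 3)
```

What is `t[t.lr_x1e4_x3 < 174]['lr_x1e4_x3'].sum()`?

group by dataset, min of lr_x1e4:
         lr_x1e4
dataset         
c4            41
cifar         42
imdb          55
mnist         48
squad         58
wiki          90
add column lr_x1e4_x3 = t['lr_x1e4'] * 3:
         lr_x1e4  lr_x1e4_x3
dataset                     
c4            41         123
cifar         42         126
imdb          55         165
mnist         48         144
squad         58         174
wiki          90         270
filter rows where lr_x1e4_x3 < 174:
         lr_x1e4  lr_x1e4_x3
dataset                     
c4            41         123
cifar         42         126
imdb          55         165
mnist         48         144
Taking the sum of column 'lr_x1e4_x3' gives 558.

558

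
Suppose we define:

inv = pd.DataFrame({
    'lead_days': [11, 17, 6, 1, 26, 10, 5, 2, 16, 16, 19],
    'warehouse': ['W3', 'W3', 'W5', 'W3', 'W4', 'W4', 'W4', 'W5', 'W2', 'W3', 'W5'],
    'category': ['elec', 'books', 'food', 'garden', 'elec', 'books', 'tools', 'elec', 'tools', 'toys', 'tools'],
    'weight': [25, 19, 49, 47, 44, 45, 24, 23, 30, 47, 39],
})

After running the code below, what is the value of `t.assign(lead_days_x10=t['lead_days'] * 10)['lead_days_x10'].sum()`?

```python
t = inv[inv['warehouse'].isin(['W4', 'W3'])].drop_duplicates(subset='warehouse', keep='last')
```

filter rows where warehouse in ['W4', 'W3']:
   lead_days warehouse category  weight
0         11        W3     elec      25
1         17        W3    books      19
3          1        W3   garden      47
4         26        W4     elec      44
5         10        W4    books      45
6          5        W4    tools      24
9         16        W3     toys      47
drop duplicate warehouse (keep=last):
   lead_days warehouse category  weight
6          5        W4    tools      24
9         16        W3     toys      47
add column lead_days_x10 = t['lead_days'] * 10:
   lead_days warehouse category  weight  lead_days_x10
6          5        W4    tools      24             50
9         16        W3     toys      47            160

210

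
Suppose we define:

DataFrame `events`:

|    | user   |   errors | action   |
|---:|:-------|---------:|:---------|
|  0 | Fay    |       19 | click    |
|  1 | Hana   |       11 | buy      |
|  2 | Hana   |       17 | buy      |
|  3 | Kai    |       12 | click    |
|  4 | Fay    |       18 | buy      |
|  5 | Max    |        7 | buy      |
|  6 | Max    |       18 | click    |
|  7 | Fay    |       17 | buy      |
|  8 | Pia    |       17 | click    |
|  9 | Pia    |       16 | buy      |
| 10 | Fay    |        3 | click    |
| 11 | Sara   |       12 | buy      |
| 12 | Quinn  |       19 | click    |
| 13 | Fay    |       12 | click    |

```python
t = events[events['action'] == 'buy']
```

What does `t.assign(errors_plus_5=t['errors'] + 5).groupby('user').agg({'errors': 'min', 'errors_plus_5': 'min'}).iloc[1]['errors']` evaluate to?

11

filter rows where action == 'buy':
    user  errors action
1   Hana      11    buy
2   Hana      17    buy
4    Fay      18    buy
5    Max       7    buy
7    Fay      17    buy
9    Pia      16    buy
11  Sara      12    buy
add column errors_plus_5 = t['errors'] + 5:
    user  errors action  errors_plus_5
1   Hana      11    buy             16
2   Hana      17    buy             22
4    Fay      18    buy             23
5    Max       7    buy             12
7    Fay      17    buy             22
9    Pia      16    buy             21
11  Sara      12    buy             17
group by user: min(errors), min(errors_plus_5):
      errors  errors_plus_5
user                       
Fay       17             22
Hana      11             16
Max        7             12
Pia       16             21
Sara      12             17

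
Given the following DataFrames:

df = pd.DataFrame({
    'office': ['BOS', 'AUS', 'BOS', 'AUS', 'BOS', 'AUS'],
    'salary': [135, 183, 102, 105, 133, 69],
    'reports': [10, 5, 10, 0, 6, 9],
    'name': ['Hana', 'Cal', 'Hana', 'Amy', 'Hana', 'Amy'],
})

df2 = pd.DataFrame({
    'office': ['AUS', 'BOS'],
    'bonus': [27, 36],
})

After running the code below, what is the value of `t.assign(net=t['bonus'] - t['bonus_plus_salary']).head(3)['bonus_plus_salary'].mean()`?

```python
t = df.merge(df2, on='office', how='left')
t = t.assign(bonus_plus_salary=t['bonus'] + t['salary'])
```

merge on 'office' (how='left') → 6 rows:
  office  salary  reports  name  bonus
0    BOS     135       10  Hana     36
1    AUS     183        5   Cal     27
2    BOS     102       10  Hana     36
3    AUS     105        0   Amy     27
4    BOS     133        6  Hana     36
5    AUS      69        9   Amy     27
add column bonus_plus_salary = t['bonus'] + t['salary']:
  office  salary  reports  name  bonus  bonus_plus_salary
0    BOS     135       10  Hana     36                171
1    AUS     183        5   Cal     27                210
2    BOS     102       10  Hana     36                138
3    AUS     105        0   Amy     27                132
4    BOS     133        6  Hana     36                169
5    AUS      69        9   Amy     27                 96
add column net = t['bonus'] - t['bonus_plus_salary']:
  office  salary  reports  name  bonus  bonus_plus_salary  net
0    BOS     135       10  Hana     36                171 -135
1    AUS     183        5   Cal     27                210 -183
2    BOS     102       10  Hana     36                138 -102
3    AUS     105        0   Amy     27                132 -105
4    BOS     133        6  Hana     36                169 -133
5    AUS      69        9   Amy     27                 96  -69
take first 3 rows:
  office  salary  reports  name  bonus  bonus_plus_salary  net
0    BOS     135       10  Hana     36                171 -135
1    AUS     183        5   Cal     27                210 -183
2    BOS     102       10  Hana     36                138 -102
Reading off the mean of column 'bonus_plus_salary', we get 173.0.

173.0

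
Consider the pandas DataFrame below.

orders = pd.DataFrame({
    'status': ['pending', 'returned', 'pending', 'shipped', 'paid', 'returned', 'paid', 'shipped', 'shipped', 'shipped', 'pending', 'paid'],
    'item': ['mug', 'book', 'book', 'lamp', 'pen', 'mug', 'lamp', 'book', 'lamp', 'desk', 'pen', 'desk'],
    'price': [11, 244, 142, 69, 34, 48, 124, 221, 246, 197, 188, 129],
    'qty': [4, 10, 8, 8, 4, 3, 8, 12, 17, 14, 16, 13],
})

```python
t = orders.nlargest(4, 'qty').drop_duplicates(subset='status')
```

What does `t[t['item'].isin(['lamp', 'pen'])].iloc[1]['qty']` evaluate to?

16

take 4 rows with largest qty:
     status  item  price  qty
8   shipped  lamp    246   17
10  pending   pen    188   16
9   shipped  desk    197   14
11     paid  desk    129   13
drop duplicate status (keep=first):
     status  item  price  qty
8   shipped  lamp    246   17
10  pending   pen    188   16
11     paid  desk    129   13
filter rows where item in ['lamp', 'pen']:
     status  item  price  qty
8   shipped  lamp    246   17
10  pending   pen    188   16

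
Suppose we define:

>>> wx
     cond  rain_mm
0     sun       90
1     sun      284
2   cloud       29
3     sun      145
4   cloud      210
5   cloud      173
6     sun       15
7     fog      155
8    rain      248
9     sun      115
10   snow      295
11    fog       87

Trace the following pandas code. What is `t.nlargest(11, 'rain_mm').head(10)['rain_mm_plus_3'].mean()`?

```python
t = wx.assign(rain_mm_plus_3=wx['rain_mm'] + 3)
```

183.2

add column rain_mm_plus_3 = wx['rain_mm'] + 3:
     cond  rain_mm  rain_mm_plus_3
0     sun       90              93
1     sun      284             287
2   cloud       29              32
3     sun      145             148
4   cloud      210             213
5   cloud      173             176
6     sun       15              18
7     fog      155             158
8    rain      248             251
9     sun      115             118
10   snow      295             298
11    fog       87              90
take 11 rows with largest rain_mm:
     cond  rain_mm  rain_mm_plus_3
10   snow      295             298
1     sun      284             287
8    rain      248             251
4   cloud      210             213
5   cloud      173             176
7     fog      155             158
3     sun      145             148
9     sun      115             118
0     sun       90              93
11    fog       87              90
2   cloud       29              32
take first 10 rows:
     cond  rain_mm  rain_mm_plus_3
10   snow      295             298
1     sun      284             287
8    rain      248             251
4   cloud      210             213
5   cloud      173             176
7     fog      155             158
3     sun      145             148
9     sun      115             118
0     sun       90              93
11    fog       87              90
Then the mean of column 'rain_mm_plus_3': 183.2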